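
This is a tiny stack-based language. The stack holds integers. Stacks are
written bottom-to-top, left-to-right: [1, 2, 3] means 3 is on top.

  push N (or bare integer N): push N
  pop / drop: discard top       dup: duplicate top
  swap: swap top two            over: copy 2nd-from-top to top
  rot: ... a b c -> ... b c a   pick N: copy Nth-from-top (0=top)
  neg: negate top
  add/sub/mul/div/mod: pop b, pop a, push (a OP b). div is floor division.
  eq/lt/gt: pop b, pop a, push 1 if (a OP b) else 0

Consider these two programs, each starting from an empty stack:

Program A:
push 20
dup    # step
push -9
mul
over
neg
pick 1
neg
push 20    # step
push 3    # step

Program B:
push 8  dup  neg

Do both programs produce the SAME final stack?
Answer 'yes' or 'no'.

Program A trace:
  After 'push 20': [20]
  After 'dup': [20, 20]
  After 'push -9': [20, 20, -9]
  After 'mul': [20, -180]
  After 'over': [20, -180, 20]
  After 'neg': [20, -180, -20]
  After 'pick 1': [20, -180, -20, -180]
  After 'neg': [20, -180, -20, 180]
  After 'push 20': [20, -180, -20, 180, 20]
  After 'push 3': [20, -180, -20, 180, 20, 3]
Program A final stack: [20, -180, -20, 180, 20, 3]

Program B trace:
  After 'push 8': [8]
  After 'dup': [8, 8]
  After 'neg': [8, -8]
Program B final stack: [8, -8]
Same: no

Answer: no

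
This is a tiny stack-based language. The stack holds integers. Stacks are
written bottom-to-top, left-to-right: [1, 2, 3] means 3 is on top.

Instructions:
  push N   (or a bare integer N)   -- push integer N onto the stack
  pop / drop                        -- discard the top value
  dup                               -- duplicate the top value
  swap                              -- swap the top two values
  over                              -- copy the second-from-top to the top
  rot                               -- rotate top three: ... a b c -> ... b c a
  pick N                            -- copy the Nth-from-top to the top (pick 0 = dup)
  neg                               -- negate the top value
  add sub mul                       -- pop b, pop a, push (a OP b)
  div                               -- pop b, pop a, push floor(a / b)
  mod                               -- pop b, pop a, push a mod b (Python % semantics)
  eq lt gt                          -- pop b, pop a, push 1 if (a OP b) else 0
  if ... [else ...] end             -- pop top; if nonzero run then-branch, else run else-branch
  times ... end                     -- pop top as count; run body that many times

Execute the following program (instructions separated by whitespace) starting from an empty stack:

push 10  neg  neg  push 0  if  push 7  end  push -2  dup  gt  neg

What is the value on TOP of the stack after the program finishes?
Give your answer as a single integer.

After 'push 10': [10]
After 'neg': [-10]
After 'neg': [10]
After 'push 0': [10, 0]
After 'if': [10]
After 'push -2': [10, -2]
After 'dup': [10, -2, -2]
After 'gt': [10, 0]
After 'neg': [10, 0]

Answer: 0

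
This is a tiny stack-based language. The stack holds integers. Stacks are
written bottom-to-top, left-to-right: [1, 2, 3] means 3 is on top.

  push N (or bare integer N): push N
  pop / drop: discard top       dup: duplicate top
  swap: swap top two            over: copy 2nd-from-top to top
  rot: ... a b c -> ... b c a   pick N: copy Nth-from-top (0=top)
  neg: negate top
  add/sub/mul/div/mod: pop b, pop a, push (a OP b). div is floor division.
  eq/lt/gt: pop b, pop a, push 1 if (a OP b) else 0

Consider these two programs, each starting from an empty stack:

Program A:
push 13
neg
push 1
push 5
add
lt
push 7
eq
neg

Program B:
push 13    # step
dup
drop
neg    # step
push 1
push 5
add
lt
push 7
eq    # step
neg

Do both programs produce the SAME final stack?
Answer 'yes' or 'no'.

Program A trace:
  After 'push 13': [13]
  After 'neg': [-13]
  After 'push 1': [-13, 1]
  After 'push 5': [-13, 1, 5]
  After 'add': [-13, 6]
  After 'lt': [1]
  After 'push 7': [1, 7]
  After 'eq': [0]
  After 'neg': [0]
Program A final stack: [0]

Program B trace:
  After 'push 13': [13]
  After 'dup': [13, 13]
  After 'drop': [13]
  After 'neg': [-13]
  After 'push 1': [-13, 1]
  After 'push 5': [-13, 1, 5]
  After 'add': [-13, 6]
  After 'lt': [1]
  After 'push 7': [1, 7]
  After 'eq': [0]
  After 'neg': [0]
Program B final stack: [0]
Same: yes

Answer: yes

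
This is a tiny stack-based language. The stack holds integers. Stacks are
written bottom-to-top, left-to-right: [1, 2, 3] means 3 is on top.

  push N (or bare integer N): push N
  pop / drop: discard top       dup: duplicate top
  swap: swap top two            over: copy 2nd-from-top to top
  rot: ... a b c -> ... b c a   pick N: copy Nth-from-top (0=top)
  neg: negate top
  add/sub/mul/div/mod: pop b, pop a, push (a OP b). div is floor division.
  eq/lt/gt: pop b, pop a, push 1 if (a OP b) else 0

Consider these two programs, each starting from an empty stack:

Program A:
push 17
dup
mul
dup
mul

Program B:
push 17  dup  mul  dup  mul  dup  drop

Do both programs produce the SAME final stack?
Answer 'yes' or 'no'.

Program A trace:
  After 'push 17': [17]
  After 'dup': [17, 17]
  After 'mul': [289]
  After 'dup': [289, 289]
  After 'mul': [83521]
Program A final stack: [83521]

Program B trace:
  After 'push 17': [17]
  After 'dup': [17, 17]
  After 'mul': [289]
  After 'dup': [289, 289]
  After 'mul': [83521]
  After 'dup': [83521, 83521]
  After 'drop': [83521]
Program B final stack: [83521]
Same: yes

Answer: yes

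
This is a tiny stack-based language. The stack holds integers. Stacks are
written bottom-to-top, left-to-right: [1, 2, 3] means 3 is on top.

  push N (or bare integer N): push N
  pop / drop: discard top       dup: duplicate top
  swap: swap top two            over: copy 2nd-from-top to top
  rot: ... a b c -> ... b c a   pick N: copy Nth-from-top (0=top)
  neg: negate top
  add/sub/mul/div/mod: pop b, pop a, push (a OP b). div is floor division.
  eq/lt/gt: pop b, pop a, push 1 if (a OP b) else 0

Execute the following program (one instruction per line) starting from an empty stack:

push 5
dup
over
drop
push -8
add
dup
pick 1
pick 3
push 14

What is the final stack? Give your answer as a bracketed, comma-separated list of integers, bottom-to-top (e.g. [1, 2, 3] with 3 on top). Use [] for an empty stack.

After 'push 5': [5]
After 'dup': [5, 5]
After 'over': [5, 5, 5]
After 'drop': [5, 5]
After 'push -8': [5, 5, -8]
After 'add': [5, -3]
After 'dup': [5, -3, -3]
After 'pick 1': [5, -3, -3, -3]
After 'pick 3': [5, -3, -3, -3, 5]
After 'push 14': [5, -3, -3, -3, 5, 14]

Answer: [5, -3, -3, -3, 5, 14]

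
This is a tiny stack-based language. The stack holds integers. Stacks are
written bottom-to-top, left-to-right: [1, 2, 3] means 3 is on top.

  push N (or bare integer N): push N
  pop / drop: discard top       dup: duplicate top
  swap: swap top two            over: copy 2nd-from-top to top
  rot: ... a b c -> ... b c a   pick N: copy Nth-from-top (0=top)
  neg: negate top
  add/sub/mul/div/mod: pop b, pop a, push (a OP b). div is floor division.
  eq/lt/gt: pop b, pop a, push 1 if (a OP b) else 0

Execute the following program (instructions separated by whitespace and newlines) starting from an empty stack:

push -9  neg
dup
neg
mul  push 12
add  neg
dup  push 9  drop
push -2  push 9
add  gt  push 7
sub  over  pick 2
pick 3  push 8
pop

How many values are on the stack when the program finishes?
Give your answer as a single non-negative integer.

After 'push -9': stack = [-9] (depth 1)
After 'neg': stack = [9] (depth 1)
After 'dup': stack = [9, 9] (depth 2)
After 'neg': stack = [9, -9] (depth 2)
After 'mul': stack = [-81] (depth 1)
After 'push 12': stack = [-81, 12] (depth 2)
After 'add': stack = [-69] (depth 1)
After 'neg': stack = [69] (depth 1)
After 'dup': stack = [69, 69] (depth 2)
After 'push 9': stack = [69, 69, 9] (depth 3)
  ...
After 'push 9': stack = [69, 69, -2, 9] (depth 4)
After 'add': stack = [69, 69, 7] (depth 3)
After 'gt': stack = [69, 1] (depth 2)
After 'push 7': stack = [69, 1, 7] (depth 3)
After 'sub': stack = [69, -6] (depth 2)
After 'over': stack = [69, -6, 69] (depth 3)
After 'pick 2': stack = [69, -6, 69, 69] (depth 4)
After 'pick 3': stack = [69, -6, 69, 69, 69] (depth 5)
After 'push 8': stack = [69, -6, 69, 69, 69, 8] (depth 6)
After 'pop': stack = [69, -6, 69, 69, 69] (depth 5)

Answer: 5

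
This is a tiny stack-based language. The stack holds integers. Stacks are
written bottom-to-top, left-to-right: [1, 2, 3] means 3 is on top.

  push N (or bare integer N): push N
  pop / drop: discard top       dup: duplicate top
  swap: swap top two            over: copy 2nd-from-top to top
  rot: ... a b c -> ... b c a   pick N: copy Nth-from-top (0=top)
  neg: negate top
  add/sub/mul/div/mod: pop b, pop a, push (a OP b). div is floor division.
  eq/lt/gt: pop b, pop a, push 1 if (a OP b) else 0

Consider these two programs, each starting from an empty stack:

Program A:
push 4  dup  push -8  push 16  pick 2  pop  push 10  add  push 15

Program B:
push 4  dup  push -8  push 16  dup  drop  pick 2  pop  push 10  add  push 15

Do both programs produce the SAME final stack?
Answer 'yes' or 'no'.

Program A trace:
  After 'push 4': [4]
  After 'dup': [4, 4]
  After 'push -8': [4, 4, -8]
  After 'push 16': [4, 4, -8, 16]
  After 'pick 2': [4, 4, -8, 16, 4]
  After 'pop': [4, 4, -8, 16]
  After 'push 10': [4, 4, -8, 16, 10]
  After 'add': [4, 4, -8, 26]
  After 'push 15': [4, 4, -8, 26, 15]
Program A final stack: [4, 4, -8, 26, 15]

Program B trace:
  After 'push 4': [4]
  After 'dup': [4, 4]
  After 'push -8': [4, 4, -8]
  After 'push 16': [4, 4, -8, 16]
  After 'dup': [4, 4, -8, 16, 16]
  After 'drop': [4, 4, -8, 16]
  After 'pick 2': [4, 4, -8, 16, 4]
  After 'pop': [4, 4, -8, 16]
  After 'push 10': [4, 4, -8, 16, 10]
  After 'add': [4, 4, -8, 26]
  After 'push 15': [4, 4, -8, 26, 15]
Program B final stack: [4, 4, -8, 26, 15]
Same: yes

Answer: yes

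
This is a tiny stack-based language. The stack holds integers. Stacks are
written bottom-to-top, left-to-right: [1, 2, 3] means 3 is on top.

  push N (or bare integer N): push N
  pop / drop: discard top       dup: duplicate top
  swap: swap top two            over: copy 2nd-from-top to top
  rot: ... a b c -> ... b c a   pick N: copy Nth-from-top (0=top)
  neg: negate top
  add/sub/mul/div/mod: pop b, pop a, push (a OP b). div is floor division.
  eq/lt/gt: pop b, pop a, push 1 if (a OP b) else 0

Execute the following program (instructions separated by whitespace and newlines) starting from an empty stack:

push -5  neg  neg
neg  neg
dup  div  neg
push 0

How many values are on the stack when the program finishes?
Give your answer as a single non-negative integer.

Answer: 2

Derivation:
After 'push -5': stack = [-5] (depth 1)
After 'neg': stack = [5] (depth 1)
After 'neg': stack = [-5] (depth 1)
After 'neg': stack = [5] (depth 1)
After 'neg': stack = [-5] (depth 1)
After 'dup': stack = [-5, -5] (depth 2)
After 'div': stack = [1] (depth 1)
After 'neg': stack = [-1] (depth 1)
After 'push 0': stack = [-1, 0] (depth 2)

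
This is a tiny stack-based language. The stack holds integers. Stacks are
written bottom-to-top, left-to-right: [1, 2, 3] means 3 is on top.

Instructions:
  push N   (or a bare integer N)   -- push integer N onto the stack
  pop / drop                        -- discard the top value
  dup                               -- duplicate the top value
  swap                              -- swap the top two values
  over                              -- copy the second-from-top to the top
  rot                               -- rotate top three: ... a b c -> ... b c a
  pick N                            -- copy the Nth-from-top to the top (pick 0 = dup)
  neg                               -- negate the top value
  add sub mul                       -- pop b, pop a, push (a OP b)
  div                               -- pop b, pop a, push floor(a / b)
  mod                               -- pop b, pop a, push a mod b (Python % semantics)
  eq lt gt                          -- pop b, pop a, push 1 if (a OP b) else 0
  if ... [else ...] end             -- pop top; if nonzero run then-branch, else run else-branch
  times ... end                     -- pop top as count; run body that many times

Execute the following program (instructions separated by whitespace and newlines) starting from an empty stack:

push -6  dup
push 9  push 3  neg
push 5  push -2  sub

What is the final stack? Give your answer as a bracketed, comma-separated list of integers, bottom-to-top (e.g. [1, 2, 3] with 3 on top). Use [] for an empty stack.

After 'push -6': [-6]
After 'dup': [-6, -6]
After 'push 9': [-6, -6, 9]
After 'push 3': [-6, -6, 9, 3]
After 'neg': [-6, -6, 9, -3]
After 'push 5': [-6, -6, 9, -3, 5]
After 'push -2': [-6, -6, 9, -3, 5, -2]
After 'sub': [-6, -6, 9, -3, 7]

Answer: [-6, -6, 9, -3, 7]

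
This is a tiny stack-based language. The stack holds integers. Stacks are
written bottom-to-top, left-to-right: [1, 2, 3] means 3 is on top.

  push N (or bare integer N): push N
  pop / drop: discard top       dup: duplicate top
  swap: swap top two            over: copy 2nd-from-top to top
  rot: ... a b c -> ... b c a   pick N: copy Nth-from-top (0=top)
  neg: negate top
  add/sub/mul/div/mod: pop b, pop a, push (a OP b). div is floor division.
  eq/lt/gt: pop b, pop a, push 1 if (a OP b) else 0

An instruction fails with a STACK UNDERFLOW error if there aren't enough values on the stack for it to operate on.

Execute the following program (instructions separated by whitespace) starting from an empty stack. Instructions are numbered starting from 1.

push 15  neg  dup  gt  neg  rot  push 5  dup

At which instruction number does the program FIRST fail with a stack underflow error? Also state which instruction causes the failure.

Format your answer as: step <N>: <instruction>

Answer: step 6: rot

Derivation:
Step 1 ('push 15'): stack = [15], depth = 1
Step 2 ('neg'): stack = [-15], depth = 1
Step 3 ('dup'): stack = [-15, -15], depth = 2
Step 4 ('gt'): stack = [0], depth = 1
Step 5 ('neg'): stack = [0], depth = 1
Step 6 ('rot'): needs 3 value(s) but depth is 1 — STACK UNDERFLOW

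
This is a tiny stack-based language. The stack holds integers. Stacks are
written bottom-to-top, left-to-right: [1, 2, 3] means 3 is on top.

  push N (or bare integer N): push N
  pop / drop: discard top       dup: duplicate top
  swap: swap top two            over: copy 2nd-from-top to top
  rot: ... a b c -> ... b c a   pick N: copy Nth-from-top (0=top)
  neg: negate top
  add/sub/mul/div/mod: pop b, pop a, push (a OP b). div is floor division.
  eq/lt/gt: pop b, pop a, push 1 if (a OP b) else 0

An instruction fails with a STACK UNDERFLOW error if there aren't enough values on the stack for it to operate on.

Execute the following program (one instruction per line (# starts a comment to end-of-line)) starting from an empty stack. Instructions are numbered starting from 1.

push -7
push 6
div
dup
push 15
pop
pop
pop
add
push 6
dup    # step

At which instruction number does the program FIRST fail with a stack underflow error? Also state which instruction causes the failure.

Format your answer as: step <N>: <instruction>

Answer: step 9: add

Derivation:
Step 1 ('push -7'): stack = [-7], depth = 1
Step 2 ('push 6'): stack = [-7, 6], depth = 2
Step 3 ('div'): stack = [-2], depth = 1
Step 4 ('dup'): stack = [-2, -2], depth = 2
Step 5 ('push 15'): stack = [-2, -2, 15], depth = 3
Step 6 ('pop'): stack = [-2, -2], depth = 2
Step 7 ('pop'): stack = [-2], depth = 1
Step 8 ('pop'): stack = [], depth = 0
Step 9 ('add'): needs 2 value(s) but depth is 0 — STACK UNDERFLOW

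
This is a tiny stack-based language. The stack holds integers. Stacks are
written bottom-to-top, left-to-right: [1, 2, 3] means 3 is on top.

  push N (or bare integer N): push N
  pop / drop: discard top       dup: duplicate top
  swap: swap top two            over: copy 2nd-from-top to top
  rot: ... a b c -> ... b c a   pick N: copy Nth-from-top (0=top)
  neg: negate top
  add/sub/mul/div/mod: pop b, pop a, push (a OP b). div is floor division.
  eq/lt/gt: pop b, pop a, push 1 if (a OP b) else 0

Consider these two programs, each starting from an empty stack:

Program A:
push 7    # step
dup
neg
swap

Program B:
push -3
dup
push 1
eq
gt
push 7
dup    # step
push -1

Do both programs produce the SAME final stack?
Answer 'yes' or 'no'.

Program A trace:
  After 'push 7': [7]
  After 'dup': [7, 7]
  After 'neg': [7, -7]
  After 'swap': [-7, 7]
Program A final stack: [-7, 7]

Program B trace:
  After 'push -3': [-3]
  After 'dup': [-3, -3]
  After 'push 1': [-3, -3, 1]
  After 'eq': [-3, 0]
  After 'gt': [0]
  After 'push 7': [0, 7]
  After 'dup': [0, 7, 7]
  After 'push -1': [0, 7, 7, -1]
Program B final stack: [0, 7, 7, -1]
Same: no

Answer: no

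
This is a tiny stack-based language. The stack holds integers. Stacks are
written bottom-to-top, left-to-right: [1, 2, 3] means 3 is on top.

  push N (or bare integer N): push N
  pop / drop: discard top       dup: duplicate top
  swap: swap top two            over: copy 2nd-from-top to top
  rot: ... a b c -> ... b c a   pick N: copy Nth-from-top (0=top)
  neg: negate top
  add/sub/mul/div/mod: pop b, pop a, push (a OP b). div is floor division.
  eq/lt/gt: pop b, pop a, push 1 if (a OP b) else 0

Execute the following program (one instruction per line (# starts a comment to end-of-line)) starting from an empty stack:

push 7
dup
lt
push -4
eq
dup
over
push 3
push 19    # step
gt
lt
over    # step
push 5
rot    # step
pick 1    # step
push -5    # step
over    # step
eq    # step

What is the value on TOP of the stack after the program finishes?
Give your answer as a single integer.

Answer: 0

Derivation:
After 'push 7': [7]
After 'dup': [7, 7]
After 'lt': [0]
After 'push -4': [0, -4]
After 'eq': [0]
After 'dup': [0, 0]
After 'over': [0, 0, 0]
After 'push 3': [0, 0, 0, 3]
After 'push 19': [0, 0, 0, 3, 19]
After 'gt': [0, 0, 0, 0]
After 'lt': [0, 0, 0]
After 'over': [0, 0, 0, 0]
After 'push 5': [0, 0, 0, 0, 5]
After 'rot': [0, 0, 0, 5, 0]
After 'pick 1': [0, 0, 0, 5, 0, 5]
After 'push -5': [0, 0, 0, 5, 0, 5, -5]
After 'over': [0, 0, 0, 5, 0, 5, -5, 5]
After 'eq': [0, 0, 0, 5, 0, 5, 0]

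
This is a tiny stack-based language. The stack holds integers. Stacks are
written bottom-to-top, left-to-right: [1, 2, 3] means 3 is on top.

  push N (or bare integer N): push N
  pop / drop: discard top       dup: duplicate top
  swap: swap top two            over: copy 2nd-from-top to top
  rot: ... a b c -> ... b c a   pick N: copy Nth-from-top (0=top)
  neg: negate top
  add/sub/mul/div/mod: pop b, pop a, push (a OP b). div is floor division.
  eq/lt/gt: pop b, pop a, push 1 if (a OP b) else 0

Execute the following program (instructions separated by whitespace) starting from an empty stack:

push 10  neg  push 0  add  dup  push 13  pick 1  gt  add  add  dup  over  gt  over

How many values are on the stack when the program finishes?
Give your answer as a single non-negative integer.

Answer: 3

Derivation:
After 'push 10': stack = [10] (depth 1)
After 'neg': stack = [-10] (depth 1)
After 'push 0': stack = [-10, 0] (depth 2)
After 'add': stack = [-10] (depth 1)
After 'dup': stack = [-10, -10] (depth 2)
After 'push 13': stack = [-10, -10, 13] (depth 3)
After 'pick 1': stack = [-10, -10, 13, -10] (depth 4)
After 'gt': stack = [-10, -10, 1] (depth 3)
After 'add': stack = [-10, -9] (depth 2)
After 'add': stack = [-19] (depth 1)
After 'dup': stack = [-19, -19] (depth 2)
After 'over': stack = [-19, -19, -19] (depth 3)
After 'gt': stack = [-19, 0] (depth 2)
After 'over': stack = [-19, 0, -19] (depth 3)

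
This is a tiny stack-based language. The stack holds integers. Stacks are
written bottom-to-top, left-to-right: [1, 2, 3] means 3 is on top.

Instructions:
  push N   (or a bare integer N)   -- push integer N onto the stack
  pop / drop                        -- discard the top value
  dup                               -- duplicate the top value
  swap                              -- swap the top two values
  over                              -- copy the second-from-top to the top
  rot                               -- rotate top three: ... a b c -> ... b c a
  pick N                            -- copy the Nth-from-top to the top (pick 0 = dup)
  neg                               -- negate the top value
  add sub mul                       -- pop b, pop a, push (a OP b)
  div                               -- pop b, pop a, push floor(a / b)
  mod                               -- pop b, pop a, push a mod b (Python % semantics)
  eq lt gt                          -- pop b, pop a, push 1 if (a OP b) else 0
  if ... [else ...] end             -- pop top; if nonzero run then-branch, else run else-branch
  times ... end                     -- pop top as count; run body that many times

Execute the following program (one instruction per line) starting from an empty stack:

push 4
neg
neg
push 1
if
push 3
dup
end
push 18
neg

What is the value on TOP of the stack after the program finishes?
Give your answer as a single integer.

Answer: -18

Derivation:
After 'push 4': [4]
After 'neg': [-4]
After 'neg': [4]
After 'push 1': [4, 1]
After 'if': [4]
After 'push 3': [4, 3]
After 'dup': [4, 3, 3]
After 'push 18': [4, 3, 3, 18]
After 'neg': [4, 3, 3, -18]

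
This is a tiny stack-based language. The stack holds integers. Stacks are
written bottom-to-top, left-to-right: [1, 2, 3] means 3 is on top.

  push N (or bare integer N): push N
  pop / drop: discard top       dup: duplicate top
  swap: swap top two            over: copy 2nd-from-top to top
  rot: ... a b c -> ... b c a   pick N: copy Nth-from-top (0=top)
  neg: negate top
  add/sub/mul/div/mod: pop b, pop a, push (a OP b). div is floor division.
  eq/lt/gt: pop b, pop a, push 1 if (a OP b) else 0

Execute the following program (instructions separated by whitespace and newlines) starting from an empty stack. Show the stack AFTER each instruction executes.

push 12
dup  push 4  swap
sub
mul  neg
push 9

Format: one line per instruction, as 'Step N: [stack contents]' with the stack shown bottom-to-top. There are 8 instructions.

Step 1: [12]
Step 2: [12, 12]
Step 3: [12, 12, 4]
Step 4: [12, 4, 12]
Step 5: [12, -8]
Step 6: [-96]
Step 7: [96]
Step 8: [96, 9]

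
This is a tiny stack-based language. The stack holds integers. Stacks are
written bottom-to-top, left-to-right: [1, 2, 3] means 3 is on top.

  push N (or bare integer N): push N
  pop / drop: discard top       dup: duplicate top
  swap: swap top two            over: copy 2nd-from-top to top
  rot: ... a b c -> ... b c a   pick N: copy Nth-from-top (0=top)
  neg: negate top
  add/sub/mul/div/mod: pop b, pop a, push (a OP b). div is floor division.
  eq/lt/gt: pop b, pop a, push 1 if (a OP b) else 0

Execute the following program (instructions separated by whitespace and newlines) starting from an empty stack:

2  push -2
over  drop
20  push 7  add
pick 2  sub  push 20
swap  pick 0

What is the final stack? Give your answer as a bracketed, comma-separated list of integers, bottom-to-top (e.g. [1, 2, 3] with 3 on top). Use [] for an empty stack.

Answer: [2, -2, 20, 25, 25]

Derivation:
After 'push 2': [2]
After 'push -2': [2, -2]
After 'over': [2, -2, 2]
After 'drop': [2, -2]
After 'push 20': [2, -2, 20]
After 'push 7': [2, -2, 20, 7]
After 'add': [2, -2, 27]
After 'pick 2': [2, -2, 27, 2]
After 'sub': [2, -2, 25]
After 'push 20': [2, -2, 25, 20]
After 'swap': [2, -2, 20, 25]
After 'pick 0': [2, -2, 20, 25, 25]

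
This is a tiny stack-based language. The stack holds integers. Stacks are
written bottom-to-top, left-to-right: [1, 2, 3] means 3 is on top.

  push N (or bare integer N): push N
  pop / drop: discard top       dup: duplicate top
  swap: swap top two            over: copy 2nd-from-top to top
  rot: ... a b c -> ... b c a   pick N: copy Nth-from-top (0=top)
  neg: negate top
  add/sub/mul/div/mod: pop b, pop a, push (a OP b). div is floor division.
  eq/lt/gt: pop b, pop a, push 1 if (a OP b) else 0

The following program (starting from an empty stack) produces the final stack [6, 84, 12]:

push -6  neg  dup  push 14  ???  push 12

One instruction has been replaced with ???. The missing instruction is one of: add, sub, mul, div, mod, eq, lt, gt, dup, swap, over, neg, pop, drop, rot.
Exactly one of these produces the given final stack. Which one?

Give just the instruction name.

Stack before ???: [6, 6, 14]
Stack after ???:  [6, 84]
The instruction that transforms [6, 6, 14] -> [6, 84] is: mul

Answer: mul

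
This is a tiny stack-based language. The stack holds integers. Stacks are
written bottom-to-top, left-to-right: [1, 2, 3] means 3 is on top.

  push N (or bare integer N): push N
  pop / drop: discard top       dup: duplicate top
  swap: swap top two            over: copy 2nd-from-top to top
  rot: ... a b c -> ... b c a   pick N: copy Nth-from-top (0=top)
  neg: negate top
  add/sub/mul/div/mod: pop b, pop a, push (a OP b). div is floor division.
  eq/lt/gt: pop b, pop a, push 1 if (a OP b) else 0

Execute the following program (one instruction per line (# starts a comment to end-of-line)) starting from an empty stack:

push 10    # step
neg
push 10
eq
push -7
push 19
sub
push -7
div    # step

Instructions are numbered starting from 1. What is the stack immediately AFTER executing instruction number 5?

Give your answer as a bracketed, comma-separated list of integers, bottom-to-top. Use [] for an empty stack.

Step 1 ('push 10'): [10]
Step 2 ('neg'): [-10]
Step 3 ('push 10'): [-10, 10]
Step 4 ('eq'): [0]
Step 5 ('push -7'): [0, -7]

Answer: [0, -7]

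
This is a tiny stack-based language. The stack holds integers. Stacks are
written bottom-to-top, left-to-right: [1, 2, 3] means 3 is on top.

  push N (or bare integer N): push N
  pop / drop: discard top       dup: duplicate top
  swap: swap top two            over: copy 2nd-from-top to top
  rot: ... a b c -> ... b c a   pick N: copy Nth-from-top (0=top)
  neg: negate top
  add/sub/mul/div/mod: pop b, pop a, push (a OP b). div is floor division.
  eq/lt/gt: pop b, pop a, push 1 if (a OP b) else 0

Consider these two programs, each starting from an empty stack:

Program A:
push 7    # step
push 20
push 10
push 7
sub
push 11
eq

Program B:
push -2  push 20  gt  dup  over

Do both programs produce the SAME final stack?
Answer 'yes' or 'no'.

Program A trace:
  After 'push 7': [7]
  After 'push 20': [7, 20]
  After 'push 10': [7, 20, 10]
  After 'push 7': [7, 20, 10, 7]
  After 'sub': [7, 20, 3]
  After 'push 11': [7, 20, 3, 11]
  After 'eq': [7, 20, 0]
Program A final stack: [7, 20, 0]

Program B trace:
  After 'push -2': [-2]
  After 'push 20': [-2, 20]
  After 'gt': [0]
  After 'dup': [0, 0]
  After 'over': [0, 0, 0]
Program B final stack: [0, 0, 0]
Same: no

Answer: no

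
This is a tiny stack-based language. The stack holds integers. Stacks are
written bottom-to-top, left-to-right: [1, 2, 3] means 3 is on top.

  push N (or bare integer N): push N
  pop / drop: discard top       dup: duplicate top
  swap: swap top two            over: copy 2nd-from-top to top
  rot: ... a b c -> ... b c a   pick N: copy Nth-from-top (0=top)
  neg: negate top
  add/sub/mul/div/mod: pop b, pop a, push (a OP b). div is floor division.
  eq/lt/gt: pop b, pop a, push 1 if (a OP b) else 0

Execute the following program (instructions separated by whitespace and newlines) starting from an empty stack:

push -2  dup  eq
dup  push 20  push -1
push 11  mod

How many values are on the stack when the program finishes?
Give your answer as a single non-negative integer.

After 'push -2': stack = [-2] (depth 1)
After 'dup': stack = [-2, -2] (depth 2)
After 'eq': stack = [1] (depth 1)
After 'dup': stack = [1, 1] (depth 2)
After 'push 20': stack = [1, 1, 20] (depth 3)
After 'push -1': stack = [1, 1, 20, -1] (depth 4)
After 'push 11': stack = [1, 1, 20, -1, 11] (depth 5)
After 'mod': stack = [1, 1, 20, 10] (depth 4)

Answer: 4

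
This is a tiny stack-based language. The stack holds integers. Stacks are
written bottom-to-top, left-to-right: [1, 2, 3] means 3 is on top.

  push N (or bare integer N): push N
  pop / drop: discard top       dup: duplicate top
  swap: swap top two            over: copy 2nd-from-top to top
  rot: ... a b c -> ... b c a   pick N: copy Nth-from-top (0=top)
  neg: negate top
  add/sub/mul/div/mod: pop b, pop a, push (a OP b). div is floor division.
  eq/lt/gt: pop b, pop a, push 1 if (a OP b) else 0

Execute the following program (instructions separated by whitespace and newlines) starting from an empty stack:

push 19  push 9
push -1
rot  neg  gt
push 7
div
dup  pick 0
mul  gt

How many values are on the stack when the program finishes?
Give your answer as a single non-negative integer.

Answer: 2

Derivation:
After 'push 19': stack = [19] (depth 1)
After 'push 9': stack = [19, 9] (depth 2)
After 'push -1': stack = [19, 9, -1] (depth 3)
After 'rot': stack = [9, -1, 19] (depth 3)
After 'neg': stack = [9, -1, -19] (depth 3)
After 'gt': stack = [9, 1] (depth 2)
After 'push 7': stack = [9, 1, 7] (depth 3)
After 'div': stack = [9, 0] (depth 2)
After 'dup': stack = [9, 0, 0] (depth 3)
After 'pick 0': stack = [9, 0, 0, 0] (depth 4)
After 'mul': stack = [9, 0, 0] (depth 3)
After 'gt': stack = [9, 0] (depth 2)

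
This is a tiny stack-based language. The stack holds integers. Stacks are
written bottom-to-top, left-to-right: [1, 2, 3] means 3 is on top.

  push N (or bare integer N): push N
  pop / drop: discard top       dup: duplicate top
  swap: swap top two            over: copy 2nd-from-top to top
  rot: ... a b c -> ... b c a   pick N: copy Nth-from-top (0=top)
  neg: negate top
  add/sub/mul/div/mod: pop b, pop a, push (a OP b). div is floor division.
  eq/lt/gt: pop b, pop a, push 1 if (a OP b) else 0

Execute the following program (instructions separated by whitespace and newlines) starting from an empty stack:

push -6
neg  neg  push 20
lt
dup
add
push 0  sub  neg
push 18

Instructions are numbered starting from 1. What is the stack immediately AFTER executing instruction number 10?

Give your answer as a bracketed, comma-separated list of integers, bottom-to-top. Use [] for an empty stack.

Step 1 ('push -6'): [-6]
Step 2 ('neg'): [6]
Step 3 ('neg'): [-6]
Step 4 ('push 20'): [-6, 20]
Step 5 ('lt'): [1]
Step 6 ('dup'): [1, 1]
Step 7 ('add'): [2]
Step 8 ('push 0'): [2, 0]
Step 9 ('sub'): [2]
Step 10 ('neg'): [-2]

Answer: [-2]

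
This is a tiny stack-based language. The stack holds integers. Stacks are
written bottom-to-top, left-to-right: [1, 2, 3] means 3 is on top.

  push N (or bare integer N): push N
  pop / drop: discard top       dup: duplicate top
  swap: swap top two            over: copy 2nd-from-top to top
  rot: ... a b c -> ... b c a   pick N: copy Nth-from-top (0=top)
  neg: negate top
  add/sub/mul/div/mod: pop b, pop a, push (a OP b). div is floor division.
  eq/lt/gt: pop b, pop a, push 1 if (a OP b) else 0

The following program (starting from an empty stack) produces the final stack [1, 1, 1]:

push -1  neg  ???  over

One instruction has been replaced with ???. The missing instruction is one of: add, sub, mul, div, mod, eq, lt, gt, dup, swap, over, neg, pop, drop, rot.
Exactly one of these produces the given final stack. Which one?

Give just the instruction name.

Stack before ???: [1]
Stack after ???:  [1, 1]
The instruction that transforms [1] -> [1, 1] is: dup

Answer: dup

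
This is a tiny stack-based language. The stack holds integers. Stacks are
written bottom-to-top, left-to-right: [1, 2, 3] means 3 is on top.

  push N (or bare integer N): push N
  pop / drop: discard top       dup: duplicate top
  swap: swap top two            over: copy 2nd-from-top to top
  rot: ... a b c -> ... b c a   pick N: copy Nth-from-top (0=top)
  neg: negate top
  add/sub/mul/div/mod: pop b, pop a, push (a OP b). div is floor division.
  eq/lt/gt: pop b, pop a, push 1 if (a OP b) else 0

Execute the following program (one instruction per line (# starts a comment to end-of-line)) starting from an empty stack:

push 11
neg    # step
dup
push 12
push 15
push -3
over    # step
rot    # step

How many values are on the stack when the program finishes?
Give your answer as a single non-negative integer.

Answer: 6

Derivation:
After 'push 11': stack = [11] (depth 1)
After 'neg': stack = [-11] (depth 1)
After 'dup': stack = [-11, -11] (depth 2)
After 'push 12': stack = [-11, -11, 12] (depth 3)
After 'push 15': stack = [-11, -11, 12, 15] (depth 4)
After 'push -3': stack = [-11, -11, 12, 15, -3] (depth 5)
After 'over': stack = [-11, -11, 12, 15, -3, 15] (depth 6)
After 'rot': stack = [-11, -11, 12, -3, 15, 15] (depth 6)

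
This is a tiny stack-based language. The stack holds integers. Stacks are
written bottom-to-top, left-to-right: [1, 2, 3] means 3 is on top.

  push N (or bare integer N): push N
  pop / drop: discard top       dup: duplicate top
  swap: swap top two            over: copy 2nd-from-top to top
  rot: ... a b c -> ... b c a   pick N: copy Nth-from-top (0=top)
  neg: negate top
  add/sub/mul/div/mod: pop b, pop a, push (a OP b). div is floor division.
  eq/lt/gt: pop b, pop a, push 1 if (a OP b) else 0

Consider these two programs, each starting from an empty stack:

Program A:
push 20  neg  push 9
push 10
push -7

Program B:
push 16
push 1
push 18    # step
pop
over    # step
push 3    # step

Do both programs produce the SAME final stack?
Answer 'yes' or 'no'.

Program A trace:
  After 'push 20': [20]
  After 'neg': [-20]
  After 'push 9': [-20, 9]
  After 'push 10': [-20, 9, 10]
  After 'push -7': [-20, 9, 10, -7]
Program A final stack: [-20, 9, 10, -7]

Program B trace:
  After 'push 16': [16]
  After 'push 1': [16, 1]
  After 'push 18': [16, 1, 18]
  After 'pop': [16, 1]
  After 'over': [16, 1, 16]
  After 'push 3': [16, 1, 16, 3]
Program B final stack: [16, 1, 16, 3]
Same: no

Answer: no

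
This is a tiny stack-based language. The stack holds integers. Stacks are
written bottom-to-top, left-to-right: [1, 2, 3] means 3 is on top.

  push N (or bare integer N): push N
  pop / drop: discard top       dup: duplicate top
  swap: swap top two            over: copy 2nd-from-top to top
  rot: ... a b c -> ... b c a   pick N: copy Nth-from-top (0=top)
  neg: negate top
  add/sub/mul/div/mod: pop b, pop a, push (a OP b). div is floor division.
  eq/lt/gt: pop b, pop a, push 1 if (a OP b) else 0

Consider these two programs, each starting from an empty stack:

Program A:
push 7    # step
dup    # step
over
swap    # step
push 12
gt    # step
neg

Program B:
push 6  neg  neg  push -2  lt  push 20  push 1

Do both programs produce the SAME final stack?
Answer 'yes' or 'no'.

Answer: no

Derivation:
Program A trace:
  After 'push 7': [7]
  After 'dup': [7, 7]
  After 'over': [7, 7, 7]
  After 'swap': [7, 7, 7]
  After 'push 12': [7, 7, 7, 12]
  After 'gt': [7, 7, 0]
  After 'neg': [7, 7, 0]
Program A final stack: [7, 7, 0]

Program B trace:
  After 'push 6': [6]
  After 'neg': [-6]
  After 'neg': [6]
  After 'push -2': [6, -2]
  After 'lt': [0]
  After 'push 20': [0, 20]
  After 'push 1': [0, 20, 1]
Program B final stack: [0, 20, 1]
Same: no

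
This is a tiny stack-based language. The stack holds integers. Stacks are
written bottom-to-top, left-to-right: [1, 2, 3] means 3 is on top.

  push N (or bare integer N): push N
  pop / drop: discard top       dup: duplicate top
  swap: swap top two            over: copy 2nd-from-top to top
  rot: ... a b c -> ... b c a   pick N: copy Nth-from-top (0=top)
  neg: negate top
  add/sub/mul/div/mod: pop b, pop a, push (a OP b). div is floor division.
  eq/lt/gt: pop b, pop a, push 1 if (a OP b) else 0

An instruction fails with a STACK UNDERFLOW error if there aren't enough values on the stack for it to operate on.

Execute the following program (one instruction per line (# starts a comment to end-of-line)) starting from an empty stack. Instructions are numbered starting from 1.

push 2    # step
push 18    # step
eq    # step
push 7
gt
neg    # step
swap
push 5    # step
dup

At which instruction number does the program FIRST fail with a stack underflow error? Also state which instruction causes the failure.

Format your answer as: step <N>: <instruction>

Step 1 ('push 2'): stack = [2], depth = 1
Step 2 ('push 18'): stack = [2, 18], depth = 2
Step 3 ('eq'): stack = [0], depth = 1
Step 4 ('push 7'): stack = [0, 7], depth = 2
Step 5 ('gt'): stack = [0], depth = 1
Step 6 ('neg'): stack = [0], depth = 1
Step 7 ('swap'): needs 2 value(s) but depth is 1 — STACK UNDERFLOW

Answer: step 7: swap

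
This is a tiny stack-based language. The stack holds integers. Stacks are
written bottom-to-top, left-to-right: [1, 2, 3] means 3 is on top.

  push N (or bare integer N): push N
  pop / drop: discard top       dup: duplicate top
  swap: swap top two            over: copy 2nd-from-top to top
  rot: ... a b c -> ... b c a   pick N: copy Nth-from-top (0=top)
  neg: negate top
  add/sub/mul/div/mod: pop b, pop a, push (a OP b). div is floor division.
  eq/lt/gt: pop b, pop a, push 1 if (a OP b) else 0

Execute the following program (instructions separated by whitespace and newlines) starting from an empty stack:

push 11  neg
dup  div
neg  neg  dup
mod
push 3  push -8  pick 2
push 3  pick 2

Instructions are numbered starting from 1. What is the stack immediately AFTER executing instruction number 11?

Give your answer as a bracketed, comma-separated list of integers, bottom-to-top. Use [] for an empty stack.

Answer: [0, 3, -8, 0]

Derivation:
Step 1 ('push 11'): [11]
Step 2 ('neg'): [-11]
Step 3 ('dup'): [-11, -11]
Step 4 ('div'): [1]
Step 5 ('neg'): [-1]
Step 6 ('neg'): [1]
Step 7 ('dup'): [1, 1]
Step 8 ('mod'): [0]
Step 9 ('push 3'): [0, 3]
Step 10 ('push -8'): [0, 3, -8]
Step 11 ('pick 2'): [0, 3, -8, 0]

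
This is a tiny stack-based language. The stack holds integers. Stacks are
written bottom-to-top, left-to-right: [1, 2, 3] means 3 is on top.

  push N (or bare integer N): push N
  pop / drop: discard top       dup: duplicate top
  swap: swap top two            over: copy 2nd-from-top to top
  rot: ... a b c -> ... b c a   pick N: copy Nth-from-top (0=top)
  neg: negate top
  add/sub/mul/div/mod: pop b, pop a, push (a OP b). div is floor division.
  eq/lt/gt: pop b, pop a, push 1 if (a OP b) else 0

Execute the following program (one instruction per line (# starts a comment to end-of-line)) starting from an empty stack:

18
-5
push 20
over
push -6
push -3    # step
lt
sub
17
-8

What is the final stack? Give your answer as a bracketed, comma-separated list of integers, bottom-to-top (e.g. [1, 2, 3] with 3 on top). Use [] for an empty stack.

After 'push 18': [18]
After 'push -5': [18, -5]
After 'push 20': [18, -5, 20]
After 'over': [18, -5, 20, -5]
After 'push -6': [18, -5, 20, -5, -6]
After 'push -3': [18, -5, 20, -5, -6, -3]
After 'lt': [18, -5, 20, -5, 1]
After 'sub': [18, -5, 20, -6]
After 'push 17': [18, -5, 20, -6, 17]
After 'push -8': [18, -5, 20, -6, 17, -8]

Answer: [18, -5, 20, -6, 17, -8]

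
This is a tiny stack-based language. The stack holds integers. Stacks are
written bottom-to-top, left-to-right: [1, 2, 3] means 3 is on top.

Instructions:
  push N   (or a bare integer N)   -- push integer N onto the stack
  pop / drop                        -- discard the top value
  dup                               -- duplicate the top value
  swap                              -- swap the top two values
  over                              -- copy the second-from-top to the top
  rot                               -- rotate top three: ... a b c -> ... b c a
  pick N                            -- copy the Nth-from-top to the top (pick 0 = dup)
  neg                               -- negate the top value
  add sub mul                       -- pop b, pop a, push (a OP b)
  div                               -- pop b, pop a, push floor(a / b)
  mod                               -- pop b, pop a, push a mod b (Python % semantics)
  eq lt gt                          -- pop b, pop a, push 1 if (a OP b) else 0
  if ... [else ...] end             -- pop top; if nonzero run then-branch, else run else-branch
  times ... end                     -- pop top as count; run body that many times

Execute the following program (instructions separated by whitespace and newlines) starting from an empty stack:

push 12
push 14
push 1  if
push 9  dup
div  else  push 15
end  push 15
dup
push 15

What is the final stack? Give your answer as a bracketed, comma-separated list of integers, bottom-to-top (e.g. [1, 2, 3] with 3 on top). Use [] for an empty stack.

Answer: [12, 14, 1, 15, 15, 15]

Derivation:
After 'push 12': [12]
After 'push 14': [12, 14]
After 'push 1': [12, 14, 1]
After 'if': [12, 14]
After 'push 9': [12, 14, 9]
After 'dup': [12, 14, 9, 9]
After 'div': [12, 14, 1]
After 'push 15': [12, 14, 1, 15]
After 'dup': [12, 14, 1, 15, 15]
After 'push 15': [12, 14, 1, 15, 15, 15]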